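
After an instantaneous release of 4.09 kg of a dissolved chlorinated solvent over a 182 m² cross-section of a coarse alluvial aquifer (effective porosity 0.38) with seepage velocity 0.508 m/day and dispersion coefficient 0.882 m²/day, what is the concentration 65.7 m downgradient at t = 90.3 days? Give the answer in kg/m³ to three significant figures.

0.000544 kg/m³

For an instantaneous plane source, C(x,t) = M/(n_e·A·√(4πDt)) · exp(−(x−vt)²/(4Dt)), with n_e·A the pore (flow) area.
Plume center vt = 0.508 × 90.3 = 45.8724 m, so the well at 65.7 m is 19.8276 m downgradient of the peak.
√(4πDt) = 31.64 m, giving peak height M/(n_e·A·√(4πDt)) = 4.09/(0.38 × 182 × 31.64) = 0.001869 kg/m³.
(x−vt)²/(4Dt) = (19.8276)²/(4 × 0.882 × 90.3) = 1.234; exp(−1.234) = 0.2911.
C = 0.001869 × 0.2911 = 0.000544 kg/m³.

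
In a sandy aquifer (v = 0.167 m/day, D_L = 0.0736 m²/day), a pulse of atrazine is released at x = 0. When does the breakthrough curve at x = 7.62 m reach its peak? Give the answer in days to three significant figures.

For the 1D instantaneous-source solution, setting ∂C/∂t = 0 at fixed x gives v²t² + 2Dt − x² = 0, so t = (√(D² + v²x²) − D)/v².
√(D² + v²x²) = √(0.0736² + 0.167² × 7.62²) = 1.275; v² = 0.027889.
t = (1.275 − 0.0736)/0.027889 = 43.1 days (vs. the pure-advection estimate x/v = 45.6 d).

43.1 days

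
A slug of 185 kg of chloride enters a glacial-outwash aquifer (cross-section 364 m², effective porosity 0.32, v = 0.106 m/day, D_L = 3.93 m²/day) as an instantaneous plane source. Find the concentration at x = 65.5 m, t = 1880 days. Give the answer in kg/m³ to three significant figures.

0.00284 kg/m³

For an instantaneous plane source, C(x,t) = M/(n_e·A·√(4πDt)) · exp(−(x−vt)²/(4Dt)), with n_e·A the pore (flow) area.
Plume center vt = 0.106 × 1880 = 199.28 m, so the well at 65.5 m is 133.78 m upgradient of the peak.
√(4πDt) = 304.7 m, giving peak height M/(n_e·A·√(4πDt)) = 185/(0.32 × 364 × 304.7) = 0.005213 kg/m³.
(x−vt)²/(4Dt) = (-133.78)²/(4 × 3.93 × 1880) = 0.6056; exp(−0.6056) = 0.5457.
C = 0.005213 × 0.5457 = 0.00284 kg/m³.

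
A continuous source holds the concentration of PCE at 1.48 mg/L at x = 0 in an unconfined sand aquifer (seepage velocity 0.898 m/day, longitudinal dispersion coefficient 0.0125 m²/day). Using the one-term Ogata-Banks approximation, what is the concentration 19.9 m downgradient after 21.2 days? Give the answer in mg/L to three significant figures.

For a continuous step input, C/C₀ ≈ ½·erfc((x−vt)/(2√(Dt))).
vt = 0.898 × 21.2 = 19.0376 m and 2√(Dt) = 2√(0.0125 × 21.2) = 1.030 m.
Argument (x−vt)/(2√(Dt)) = (19.9 − 19.0376)/1.030 = 0.8373; ½·erfc(0.8373) = 0.1182.
C = 1.48 × 0.1182 = 0.175 mg/L.

0.175 mg/L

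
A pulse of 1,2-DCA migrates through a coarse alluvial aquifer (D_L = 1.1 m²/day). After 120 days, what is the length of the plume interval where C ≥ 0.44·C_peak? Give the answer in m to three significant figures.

41.6 m

The plume is Gaussian with σ = √(2Dt) = √(2 × 1.1 × 120) = 16.25 m.
C/C_peak = exp(−Δx²/(2σ²)) = 0.44 ⇒ Δx = σ·√(−2 ln 0.44) = 16.25 × 1.281 = 20.82 m.
Width = 2Δx = 41.6 m.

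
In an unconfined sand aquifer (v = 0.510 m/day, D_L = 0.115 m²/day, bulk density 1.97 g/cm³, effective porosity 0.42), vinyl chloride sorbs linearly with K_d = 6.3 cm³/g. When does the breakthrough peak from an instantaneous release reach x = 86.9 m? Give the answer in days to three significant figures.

Retardation factor R = 1 + ρ_b·K_d/n = 1 + 1.97 × 6.3/0.42 = 30.55.
Sorption retards both mechanisms: v_R = v/R = 0.01669 m/day, D_R = D/R = 0.003764 m²/day.
Peak time from v_R²t² + 2D_R t − x² = 0: t = (√(D_R² + v_R²x²) − D_R)/v_R².
√(D_R² + v_R²x²) = √(0.003764² + 0.01669² × 86.9²) = 1.450; v_R² = 0.0002786.
t = (1.450 − 0.003764)/0.0002786 = 5190 days.

5190 days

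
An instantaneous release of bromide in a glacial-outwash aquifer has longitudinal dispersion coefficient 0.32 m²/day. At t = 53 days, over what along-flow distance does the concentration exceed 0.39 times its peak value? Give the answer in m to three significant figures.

The plume is Gaussian with σ = √(2Dt) = √(2 × 0.32 × 53) = 5.824 m.
C/C_peak = exp(−Δx²/(2σ²)) = 0.39 ⇒ Δx = σ·√(−2 ln 0.39) = 5.824 × 1.372 = 7.991 m.
Width = 2Δx = 16.0 m.

16.0 m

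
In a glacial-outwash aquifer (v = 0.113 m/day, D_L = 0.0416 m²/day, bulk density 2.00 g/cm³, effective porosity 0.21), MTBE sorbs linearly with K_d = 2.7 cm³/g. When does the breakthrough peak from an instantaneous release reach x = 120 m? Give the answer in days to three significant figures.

28300 days

Retardation factor R = 1 + ρ_b·K_d/n = 1 + 2.00 × 2.7/0.21 = 26.71.
Sorption retards both mechanisms: v_R = v/R = 0.004231 m/day, D_R = D/R = 0.001557 m²/day.
Peak time from v_R²t² + 2D_R t − x² = 0: t = (√(D_R² + v_R²x²) − D_R)/v_R².
√(D_R² + v_R²x²) = √(0.001557² + 0.004231² × 120²) = 0.5077; v_R² = 1.790e-05.
t = (0.5077 − 0.001557)/1.790e-05 = 28300 days.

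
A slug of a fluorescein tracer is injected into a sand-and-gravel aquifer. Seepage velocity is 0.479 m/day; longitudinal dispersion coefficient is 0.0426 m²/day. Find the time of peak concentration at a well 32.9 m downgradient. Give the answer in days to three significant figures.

68.5 days

For the 1D instantaneous-source solution, setting ∂C/∂t = 0 at fixed x gives v²t² + 2Dt − x² = 0, so t = (√(D² + v²x²) − D)/v².
√(D² + v²x²) = √(0.0426² + 0.479² × 32.9²) = 15.76; v² = 0.229441.
t = (15.76 − 0.0426)/0.229441 = 68.5 days (vs. the pure-advection estimate x/v = 68.7 d).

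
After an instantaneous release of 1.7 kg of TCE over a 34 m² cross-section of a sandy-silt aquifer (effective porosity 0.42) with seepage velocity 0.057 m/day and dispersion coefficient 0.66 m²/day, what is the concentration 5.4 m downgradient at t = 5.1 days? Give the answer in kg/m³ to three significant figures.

0.00263 kg/m³

For an instantaneous plane source, C(x,t) = M/(n_e·A·√(4πDt)) · exp(−(x−vt)²/(4Dt)), with n_e·A the pore (flow) area.
Plume center vt = 0.057 × 5.1 = 0.2907 m, so the well at 5.4 m is 5.1093 m downgradient of the peak.
√(4πDt) = 6.504 m, giving peak height M/(n_e·A·√(4πDt)) = 1.7/(0.42 × 34 × 6.504) = 0.01830 kg/m³.
(x−vt)²/(4Dt) = (5.1093)²/(4 × 0.66 × 5.1) = 1.939; exp(−1.939) = 0.1438.
C = 0.01830 × 0.1438 = 0.00263 kg/m³.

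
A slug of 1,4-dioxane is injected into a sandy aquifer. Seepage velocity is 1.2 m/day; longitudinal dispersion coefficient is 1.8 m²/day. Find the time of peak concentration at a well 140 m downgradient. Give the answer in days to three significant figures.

115 days

For the 1D instantaneous-source solution, setting ∂C/∂t = 0 at fixed x gives v²t² + 2Dt − x² = 0, so t = (√(D² + v²x²) − D)/v².
√(D² + v²x²) = √(1.8² + 1.2² × 140²) = 168.0; v² = 1.44.
t = (168.0 − 1.8)/1.44 = 115 days (vs. the pure-advection estimate x/v = 117 d).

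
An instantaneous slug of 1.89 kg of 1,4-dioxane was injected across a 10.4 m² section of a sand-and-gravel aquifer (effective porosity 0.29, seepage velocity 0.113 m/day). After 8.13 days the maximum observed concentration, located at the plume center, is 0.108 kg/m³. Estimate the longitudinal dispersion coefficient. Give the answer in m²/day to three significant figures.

0.330 m²/day

At the plume center C_max = M/(n_e·A·√(4πDt)), so D = M²/(4πt·(n_e·A·C_max)²).
n_e·A·C_max = 0.29 × 10.4 × 0.108 = 0.3257 kg/m.
D = 1.89²/(4π × 8.13 × 0.3257²) = 0.330 m²/day.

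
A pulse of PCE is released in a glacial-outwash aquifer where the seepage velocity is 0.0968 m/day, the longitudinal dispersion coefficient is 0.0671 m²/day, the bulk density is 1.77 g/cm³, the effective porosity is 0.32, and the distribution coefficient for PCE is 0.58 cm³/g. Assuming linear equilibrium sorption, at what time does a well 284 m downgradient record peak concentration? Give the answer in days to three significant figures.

12300 days

Retardation factor R = 1 + ρ_b·K_d/n = 1 + 1.77 × 0.58/0.32 = 4.208.
Sorption retards both mechanisms: v_R = v/R = 0.02300 m/day, D_R = D/R = 0.01595 m²/day.
Peak time from v_R²t² + 2D_R t − x² = 0: t = (√(D_R² + v_R²x²) − D_R)/v_R².
√(D_R² + v_R²x²) = √(0.01595² + 0.02300² × 284²) = 6.532; v_R² = 0.0005290.
t = (6.532 − 0.01595)/0.0005290 = 12300 days.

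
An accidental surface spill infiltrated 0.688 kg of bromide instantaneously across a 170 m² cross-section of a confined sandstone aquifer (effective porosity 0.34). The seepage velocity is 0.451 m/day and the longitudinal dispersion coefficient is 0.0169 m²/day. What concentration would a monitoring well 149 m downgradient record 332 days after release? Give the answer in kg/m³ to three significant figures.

0.00138 kg/m³

For an instantaneous plane source, C(x,t) = M/(n_e·A·√(4πDt)) · exp(−(x−vt)²/(4Dt)), with n_e·A the pore (flow) area.
Plume center vt = 0.451 × 332 = 149.732 m, so the well at 149 m is 0.732 m upgradient of the peak.
√(4πDt) = 8.397 m, giving peak height M/(n_e·A·√(4πDt)) = 0.688/(0.34 × 170 × 8.397) = 0.001418 kg/m³.
(x−vt)²/(4Dt) = (-0.732)²/(4 × 0.0169 × 332) = 0.02387; exp(−0.02387) = 0.9764.
C = 0.001418 × 0.9764 = 0.00138 kg/m³.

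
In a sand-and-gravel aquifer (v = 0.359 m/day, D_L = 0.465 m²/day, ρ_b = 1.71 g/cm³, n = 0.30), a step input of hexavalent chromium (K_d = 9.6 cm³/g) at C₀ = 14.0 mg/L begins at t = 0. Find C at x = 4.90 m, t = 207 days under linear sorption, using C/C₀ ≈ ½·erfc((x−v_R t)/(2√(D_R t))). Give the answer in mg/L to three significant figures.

Retardation factor R = 1 + ρ_b·K_d/n = 1 + 1.71 × 9.6/0.30 = 55.72.
Sorption retards both mechanisms: v_R = v/R = 0.006443 m/day, D_R = D/R = 0.008345 m²/day.
v_R·t = 0.006443 × 207 = 1.333701 m; 2√(D_R t) = 2.629 m; argument = (4.90 − 1.333701)/2.629 = 1.357.
C = C₀ × ½·erfc(1.357) = 14.0 × 0.02749 = 0.385 mg/L.

0.385 mg/L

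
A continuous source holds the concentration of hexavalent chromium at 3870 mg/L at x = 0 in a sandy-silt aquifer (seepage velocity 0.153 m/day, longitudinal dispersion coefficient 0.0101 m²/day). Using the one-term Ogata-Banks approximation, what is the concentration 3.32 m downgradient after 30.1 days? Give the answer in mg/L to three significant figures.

3680 mg/L

For a continuous step input, C/C₀ ≈ ½·erfc((x−vt)/(2√(Dt))).
vt = 0.153 × 30.1 = 4.6053 m and 2√(Dt) = 2√(0.0101 × 30.1) = 1.103 m.
Argument (x−vt)/(2√(Dt)) = (3.32 − 4.6053)/1.103 = -1.165; ½·erfc(-1.165) = 0.9503.
C = 3870 × 0.9503 = 3680 mg/L.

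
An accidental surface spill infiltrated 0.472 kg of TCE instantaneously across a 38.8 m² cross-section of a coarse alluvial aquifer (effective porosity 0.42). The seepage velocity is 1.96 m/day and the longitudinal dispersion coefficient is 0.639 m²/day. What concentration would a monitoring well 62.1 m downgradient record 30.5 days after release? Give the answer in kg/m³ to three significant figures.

For an instantaneous plane source, C(x,t) = M/(n_e·A·√(4πDt)) · exp(−(x−vt)²/(4Dt)), with n_e·A the pore (flow) area.
Plume center vt = 1.96 × 30.5 = 59.78 m, so the well at 62.1 m is 2.32 m downgradient of the peak.
√(4πDt) = 15.65 m, giving peak height M/(n_e·A·√(4πDt)) = 0.472/(0.42 × 38.8 × 15.65) = 0.001851 kg/m³.
(x−vt)²/(4Dt) = (2.32)²/(4 × 0.639 × 30.5) = 0.06904; exp(−0.06904) = 0.9333.
C = 0.001851 × 0.9333 = 0.00173 kg/m³.

0.00173 kg/m³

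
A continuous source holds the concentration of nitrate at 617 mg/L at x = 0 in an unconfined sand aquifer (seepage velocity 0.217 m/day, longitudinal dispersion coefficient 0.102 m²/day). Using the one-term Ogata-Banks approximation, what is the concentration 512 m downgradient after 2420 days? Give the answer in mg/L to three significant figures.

For a continuous step input, C/C₀ ≈ ½·erfc((x−vt)/(2√(Dt))).
vt = 0.217 × 2420 = 525.14 m and 2√(Dt) = 2√(0.102 × 2420) = 31.42 m.
Argument (x−vt)/(2√(Dt)) = (512 − 525.14)/31.42 = -0.4182; ½·erfc(-0.4182) = 0.7229.
C = 617 × 0.7229 = 446 mg/L.

446 mg/L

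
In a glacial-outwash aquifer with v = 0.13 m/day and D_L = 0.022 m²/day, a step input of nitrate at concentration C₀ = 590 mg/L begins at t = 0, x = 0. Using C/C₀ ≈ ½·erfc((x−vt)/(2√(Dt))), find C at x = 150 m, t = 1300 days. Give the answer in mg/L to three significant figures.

For a continuous step input, C/C₀ ≈ ½·erfc((x−vt)/(2√(Dt))).
vt = 0.13 × 1300 = 169 m and 2√(Dt) = 2√(0.022 × 1300) = 10.70 m.
Argument (x−vt)/(2√(Dt)) = (150 − 169)/10.70 = -1.776; ½·erfc(-1.776) = 0.9940.
C = 590 × 0.9940 = 586 mg/L.

586 mg/L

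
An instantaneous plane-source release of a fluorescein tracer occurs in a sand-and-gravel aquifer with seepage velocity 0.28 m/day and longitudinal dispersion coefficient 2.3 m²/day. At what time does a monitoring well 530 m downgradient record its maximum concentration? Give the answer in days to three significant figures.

For the 1D instantaneous-source solution, setting ∂C/∂t = 0 at fixed x gives v²t² + 2Dt − x² = 0, so t = (√(D² + v²x²) − D)/v².
√(D² + v²x²) = √(2.3² + 0.28² × 530²) = 148.4; v² = 0.0784.
t = (148.4 − 2.3)/0.0784 = 1860 days (vs. the pure-advection estimate x/v = 1890 d).

1860 days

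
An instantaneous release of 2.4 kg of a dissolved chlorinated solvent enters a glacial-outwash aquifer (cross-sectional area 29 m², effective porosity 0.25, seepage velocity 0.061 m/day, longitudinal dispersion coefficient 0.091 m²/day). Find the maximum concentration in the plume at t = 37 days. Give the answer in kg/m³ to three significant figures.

0.0509 kg/m³

The peak of an instantaneous 1D plume sits at x = vt; there the Gaussian factor is 1 and C_max = M/(n_e·A·√(4πDt)), where n_e·A is the pore area the mass is dissolved in.
√(4πDt) = √(4π × 0.091 × 37) = 6.505 m, so C_max = 2.4/(0.25 × 29 × 6.505) = 0.0509 kg/m³.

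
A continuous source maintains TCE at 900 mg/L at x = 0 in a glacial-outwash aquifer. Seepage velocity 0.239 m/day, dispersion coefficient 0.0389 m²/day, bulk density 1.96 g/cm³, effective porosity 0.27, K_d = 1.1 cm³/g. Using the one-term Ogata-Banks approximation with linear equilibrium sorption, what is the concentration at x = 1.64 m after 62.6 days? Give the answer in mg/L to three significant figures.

Retardation factor R = 1 + ρ_b·K_d/n = 1 + 1.96 × 1.1/0.27 = 8.985.
Sorption retards both mechanisms: v_R = v/R = 0.02660 m/day, D_R = D/R = 0.004329 m²/day.
v_R·t = 0.02660 × 62.6 = 1.66516 m; 2√(D_R t) = 1.041 m; argument = (1.64 − 1.66516)/1.041 = -0.02417.
C = C₀ × ½·erfc(-0.02417) = 900 × 0.5136 = 462 mg/L.

462 mg/L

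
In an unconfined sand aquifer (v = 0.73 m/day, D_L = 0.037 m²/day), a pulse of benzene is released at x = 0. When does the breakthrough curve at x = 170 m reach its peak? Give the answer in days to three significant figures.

233 days

For the 1D instantaneous-source solution, setting ∂C/∂t = 0 at fixed x gives v²t² + 2Dt − x² = 0, so t = (√(D² + v²x²) − D)/v².
√(D² + v²x²) = √(0.037² + 0.73² × 170²) = 124.1; v² = 0.5329.
t = (124.1 − 0.037)/0.5329 = 233 days (vs. the pure-advection estimate x/v = 233 d).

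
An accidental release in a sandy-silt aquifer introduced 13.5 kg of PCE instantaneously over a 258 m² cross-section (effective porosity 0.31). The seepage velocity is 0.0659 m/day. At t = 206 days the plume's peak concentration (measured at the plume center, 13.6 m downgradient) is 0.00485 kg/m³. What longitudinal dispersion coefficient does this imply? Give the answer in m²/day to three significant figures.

0.468 m²/day

At the plume center C_max = M/(n_e·A·√(4πDt)), so D = M²/(4πt·(n_e·A·C_max)²).
n_e·A·C_max = 0.31 × 258 × 0.00485 = 0.3879 kg/m.
D = 13.5²/(4π × 206 × 0.3879²) = 0.468 m²/day.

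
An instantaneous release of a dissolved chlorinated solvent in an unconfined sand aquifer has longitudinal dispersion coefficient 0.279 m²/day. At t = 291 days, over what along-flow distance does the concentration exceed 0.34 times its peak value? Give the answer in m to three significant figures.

37.4 m

The plume is Gaussian with σ = √(2Dt) = √(2 × 0.279 × 291) = 12.74 m.
C/C_peak = exp(−Δx²/(2σ²)) = 0.34 ⇒ Δx = σ·√(−2 ln 0.34) = 12.74 × 1.469 = 18.72 m.
Width = 2Δx = 37.4 m.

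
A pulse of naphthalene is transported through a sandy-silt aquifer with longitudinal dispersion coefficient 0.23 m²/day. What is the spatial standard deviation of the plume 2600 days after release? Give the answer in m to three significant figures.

34.6 m

Dispersive spreading gives a Gaussian with σ² = 2Dt; advection only shifts the center.
σ = √(2 × 0.23 × 2600) = 34.6 m.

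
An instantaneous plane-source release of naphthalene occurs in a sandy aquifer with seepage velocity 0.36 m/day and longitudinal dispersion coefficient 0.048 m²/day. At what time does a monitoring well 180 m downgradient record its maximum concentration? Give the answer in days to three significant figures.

500 days

For the 1D instantaneous-source solution, setting ∂C/∂t = 0 at fixed x gives v²t² + 2Dt − x² = 0, so t = (√(D² + v²x²) − D)/v².
√(D² + v²x²) = √(0.048² + 0.36² × 180²) = 64.80; v² = 0.1296.
t = (64.80 − 0.048)/0.1296 = 500 days (vs. the pure-advection estimate x/v = 500 d).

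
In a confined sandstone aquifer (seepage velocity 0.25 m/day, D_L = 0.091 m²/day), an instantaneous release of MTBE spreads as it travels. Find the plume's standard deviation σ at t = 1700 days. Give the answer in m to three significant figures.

17.6 m

Dispersive spreading gives a Gaussian with σ² = 2Dt; advection only shifts the center.
σ = √(2 × 0.091 × 1700) = 17.6 m.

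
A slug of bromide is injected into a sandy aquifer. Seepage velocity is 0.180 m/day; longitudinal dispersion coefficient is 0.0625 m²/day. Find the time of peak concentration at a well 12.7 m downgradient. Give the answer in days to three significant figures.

68.7 days

For the 1D instantaneous-source solution, setting ∂C/∂t = 0 at fixed x gives v²t² + 2Dt − x² = 0, so t = (√(D² + v²x²) − D)/v².
√(D² + v²x²) = √(0.0625² + 0.180² × 12.7²) = 2.287; v² = 0.0324.
t = (2.287 − 0.0625)/0.0324 = 68.7 days (vs. the pure-advection estimate x/v = 70.6 d).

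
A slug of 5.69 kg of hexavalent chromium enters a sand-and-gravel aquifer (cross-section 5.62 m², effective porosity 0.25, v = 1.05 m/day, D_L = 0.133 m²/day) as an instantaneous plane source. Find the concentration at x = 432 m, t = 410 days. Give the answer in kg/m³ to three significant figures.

For an instantaneous plane source, C(x,t) = M/(n_e·A·√(4πDt)) · exp(−(x−vt)²/(4Dt)), with n_e·A the pore (flow) area.
Plume center vt = 1.05 × 410 = 430.5 m, so the well at 432 m is 1.5 m downgradient of the peak.
√(4πDt) = 26.18 m, giving peak height M/(n_e·A·√(4πDt)) = 5.69/(0.25 × 5.62 × 26.18) = 0.1547 kg/m³.
(x−vt)²/(4Dt) = (1.5)²/(4 × 0.133 × 410) = 0.01032; exp(−0.01032) = 0.9897.
C = 0.1547 × 0.9897 = 0.153 kg/m³.

0.153 kg/m³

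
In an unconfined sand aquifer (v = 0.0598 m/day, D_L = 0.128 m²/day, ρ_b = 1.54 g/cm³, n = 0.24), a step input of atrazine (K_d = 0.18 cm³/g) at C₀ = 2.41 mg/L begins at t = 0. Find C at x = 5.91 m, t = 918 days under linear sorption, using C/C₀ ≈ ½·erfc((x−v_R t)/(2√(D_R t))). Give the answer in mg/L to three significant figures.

Retardation factor R = 1 + ρ_b·K_d/n = 1 + 1.54 × 0.18/0.24 = 2.155.
Sorption retards both mechanisms: v_R = v/R = 0.02775 m/day, D_R = D/R = 0.05940 m²/day.
v_R·t = 0.02775 × 918 = 25.4745 m; 2√(D_R t) = 14.77 m; argument = (5.91 − 25.4745)/14.77 = -1.325.
C = C₀ × ½·erfc(-1.325) = 2.41 × 0.9695 = 2.34 mg/L.

2.34 mg/L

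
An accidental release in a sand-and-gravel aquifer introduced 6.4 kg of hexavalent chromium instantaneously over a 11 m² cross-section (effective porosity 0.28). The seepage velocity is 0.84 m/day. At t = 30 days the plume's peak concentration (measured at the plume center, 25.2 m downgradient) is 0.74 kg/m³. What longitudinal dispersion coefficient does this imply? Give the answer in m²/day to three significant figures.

0.0209 m²/day

At the plume center C_max = M/(n_e·A·√(4πDt)), so D = M²/(4πt·(n_e·A·C_max)²).
n_e·A·C_max = 0.28 × 11 × 0.74 = 2.279 kg/m.
D = 6.4²/(4π × 30 × 2.279²) = 0.0209 m²/day.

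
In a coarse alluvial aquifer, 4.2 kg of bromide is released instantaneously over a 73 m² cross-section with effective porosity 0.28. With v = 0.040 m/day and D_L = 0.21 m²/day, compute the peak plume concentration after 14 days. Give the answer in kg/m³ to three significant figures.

The peak of an instantaneous 1D plume sits at x = vt; there the Gaussian factor is 1 and C_max = M/(n_e·A·√(4πDt)), where n_e·A is the pore area the mass is dissolved in.
√(4πDt) = √(4π × 0.21 × 14) = 6.078 m, so C_max = 4.2/(0.28 × 73 × 6.078) = 0.0338 kg/m³.

0.0338 kg/m³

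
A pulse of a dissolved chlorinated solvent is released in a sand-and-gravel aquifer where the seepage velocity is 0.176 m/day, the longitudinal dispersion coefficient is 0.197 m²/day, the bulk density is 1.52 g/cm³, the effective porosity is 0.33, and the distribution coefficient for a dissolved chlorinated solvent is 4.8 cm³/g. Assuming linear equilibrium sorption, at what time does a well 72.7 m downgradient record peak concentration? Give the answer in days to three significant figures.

9400 days

Retardation factor R = 1 + ρ_b·K_d/n = 1 + 1.52 × 4.8/0.33 = 23.11.
Sorption retards both mechanisms: v_R = v/R = 0.007616 m/day, D_R = D/R = 0.008524 m²/day.
Peak time from v_R²t² + 2D_R t − x² = 0: t = (√(D_R² + v_R²x²) − D_R)/v_R².
√(D_R² + v_R²x²) = √(0.008524² + 0.007616² × 72.7²) = 0.5537; v_R² = 5.800e-05.
t = (0.5537 − 0.008524)/5.800e-05 = 9400 days.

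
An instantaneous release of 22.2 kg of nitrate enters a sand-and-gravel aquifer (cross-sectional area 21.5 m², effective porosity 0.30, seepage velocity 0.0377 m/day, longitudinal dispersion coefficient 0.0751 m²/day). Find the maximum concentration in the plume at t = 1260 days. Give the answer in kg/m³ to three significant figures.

0.0998 kg/m³

The peak of an instantaneous 1D plume sits at x = vt; there the Gaussian factor is 1 and C_max = M/(n_e·A·√(4πDt)), where n_e·A is the pore area the mass is dissolved in.
√(4πDt) = √(4π × 0.0751 × 1260) = 34.48 m, so C_max = 22.2/(0.30 × 21.5 × 34.48) = 0.0998 kg/m³.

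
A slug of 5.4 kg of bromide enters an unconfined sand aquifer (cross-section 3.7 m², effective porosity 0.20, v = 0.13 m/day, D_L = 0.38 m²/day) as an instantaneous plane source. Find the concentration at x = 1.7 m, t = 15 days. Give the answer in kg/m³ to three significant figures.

For an instantaneous plane source, C(x,t) = M/(n_e·A·√(4πDt)) · exp(−(x−vt)²/(4Dt)), with n_e·A the pore (flow) area.
Plume center vt = 0.13 × 15 = 1.95 m, so the well at 1.7 m is 0.25 m upgradient of the peak.
√(4πDt) = 8.463 m, giving peak height M/(n_e·A·√(4πDt)) = 5.4/(0.20 × 3.7 × 8.463) = 0.8623 kg/m³.
(x−vt)²/(4Dt) = (-0.25)²/(4 × 0.38 × 15) = 0.002741; exp(−0.002741) = 0.9973.
C = 0.8623 × 0.9973 = 0.860 kg/m³.

0.860 kg/m³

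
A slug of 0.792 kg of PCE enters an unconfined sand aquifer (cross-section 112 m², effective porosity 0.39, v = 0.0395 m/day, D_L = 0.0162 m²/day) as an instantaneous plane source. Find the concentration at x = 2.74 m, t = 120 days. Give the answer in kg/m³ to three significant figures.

For an instantaneous plane source, C(x,t) = M/(n_e·A·√(4πDt)) · exp(−(x−vt)²/(4Dt)), with n_e·A the pore (flow) area.
Plume center vt = 0.0395 × 120 = 4.74 m, so the well at 2.74 m is 2 m upgradient of the peak.
√(4πDt) = 4.943 m, giving peak height M/(n_e·A·√(4πDt)) = 0.792/(0.39 × 112 × 4.943) = 0.003668 kg/m³.
(x−vt)²/(4Dt) = (-2)²/(4 × 0.0162 × 120) = 0.5144; exp(−0.5144) = 0.5979.
C = 0.003668 × 0.5979 = 0.00219 kg/m³.

0.00219 kg/m³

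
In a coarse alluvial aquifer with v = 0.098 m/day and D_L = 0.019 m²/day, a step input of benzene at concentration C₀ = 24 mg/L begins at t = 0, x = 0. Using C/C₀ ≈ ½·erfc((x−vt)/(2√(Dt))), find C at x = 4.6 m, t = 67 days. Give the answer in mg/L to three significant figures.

21.4 mg/L

For a continuous step input, C/C₀ ≈ ½·erfc((x−vt)/(2√(Dt))).
vt = 0.098 × 67 = 6.566 m and 2√(Dt) = 2√(0.019 × 67) = 2.257 m.
Argument (x−vt)/(2√(Dt)) = (4.6 − 6.566)/2.257 = -0.8711; ½·erfc(-0.8711) = 0.8910.
C = 24 × 0.8910 = 21.4 mg/L.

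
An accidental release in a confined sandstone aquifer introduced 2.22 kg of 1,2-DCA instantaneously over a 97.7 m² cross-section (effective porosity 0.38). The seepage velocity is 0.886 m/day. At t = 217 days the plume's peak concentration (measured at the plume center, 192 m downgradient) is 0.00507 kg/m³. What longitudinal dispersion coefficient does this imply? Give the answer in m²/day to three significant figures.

0.0510 m²/day

At the plume center C_max = M/(n_e·A·√(4πDt)), so D = M²/(4πt·(n_e·A·C_max)²).
n_e·A·C_max = 0.38 × 97.7 × 0.00507 = 0.1882 kg/m.
D = 2.22²/(4π × 217 × 0.1882²) = 0.0510 m²/day.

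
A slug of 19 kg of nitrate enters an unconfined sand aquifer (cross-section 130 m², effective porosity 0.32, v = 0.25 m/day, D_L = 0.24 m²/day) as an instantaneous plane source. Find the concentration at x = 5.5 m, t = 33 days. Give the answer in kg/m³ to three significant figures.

For an instantaneous plane source, C(x,t) = M/(n_e·A·√(4πDt)) · exp(−(x−vt)²/(4Dt)), with n_e·A the pore (flow) area.
Plume center vt = 0.25 × 33 = 8.25 m, so the well at 5.5 m is 2.75 m upgradient of the peak.
√(4πDt) = 9.976 m, giving peak height M/(n_e·A·√(4πDt)) = 19/(0.32 × 130 × 9.976) = 0.04578 kg/m³.
(x−vt)²/(4Dt) = (-2.75)²/(4 × 0.24 × 33) = 0.2387; exp(−0.2387) = 0.7877.
C = 0.04578 × 0.7877 = 0.0361 kg/m³.

0.0361 kg/m³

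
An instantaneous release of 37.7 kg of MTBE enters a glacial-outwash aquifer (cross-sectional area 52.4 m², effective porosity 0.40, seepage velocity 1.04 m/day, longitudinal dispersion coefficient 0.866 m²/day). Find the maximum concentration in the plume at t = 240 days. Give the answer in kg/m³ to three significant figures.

0.0352 kg/m³

The peak of an instantaneous 1D plume sits at x = vt; there the Gaussian factor is 1 and C_max = M/(n_e·A·√(4πDt)), where n_e·A is the pore area the mass is dissolved in.
√(4πDt) = √(4π × 0.866 × 240) = 51.11 m, so C_max = 37.7/(0.40 × 52.4 × 51.11) = 0.0352 kg/m³.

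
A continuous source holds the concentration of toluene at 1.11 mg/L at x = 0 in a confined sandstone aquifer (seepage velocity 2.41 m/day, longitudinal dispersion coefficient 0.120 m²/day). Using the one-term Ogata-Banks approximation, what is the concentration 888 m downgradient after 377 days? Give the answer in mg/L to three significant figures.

1.09 mg/L

For a continuous step input, C/C₀ ≈ ½·erfc((x−vt)/(2√(Dt))).
vt = 2.41 × 377 = 908.57 m and 2√(Dt) = 2√(0.120 × 377) = 13.45 m.
Argument (x−vt)/(2√(Dt)) = (888 − 908.57)/13.45 = -1.529; ½·erfc(-1.529) = 0.9847.
C = 1.11 × 0.9847 = 1.09 mg/L.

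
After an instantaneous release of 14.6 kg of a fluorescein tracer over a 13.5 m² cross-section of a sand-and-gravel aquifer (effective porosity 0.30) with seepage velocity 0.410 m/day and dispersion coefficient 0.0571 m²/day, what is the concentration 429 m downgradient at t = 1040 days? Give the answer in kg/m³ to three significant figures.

0.128 kg/m³

For an instantaneous plane source, C(x,t) = M/(n_e·A·√(4πDt)) · exp(−(x−vt)²/(4Dt)), with n_e·A the pore (flow) area.
Plume center vt = 0.410 × 1040 = 426.4 m, so the well at 429 m is 2.6 m downgradient of the peak.
√(4πDt) = 27.32 m, giving peak height M/(n_e·A·√(4πDt)) = 14.6/(0.30 × 13.5 × 27.32) = 0.1320 kg/m³.
(x−vt)²/(4Dt) = (2.6)²/(4 × 0.0571 × 1040) = 0.02846; exp(−0.02846) = 0.9719.
C = 0.1320 × 0.9719 = 0.128 kg/m³.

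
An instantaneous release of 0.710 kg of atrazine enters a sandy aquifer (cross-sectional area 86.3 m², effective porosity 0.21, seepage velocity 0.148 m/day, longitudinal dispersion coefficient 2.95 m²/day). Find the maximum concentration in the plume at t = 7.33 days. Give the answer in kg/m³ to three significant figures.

The peak of an instantaneous 1D plume sits at x = vt; there the Gaussian factor is 1 and C_max = M/(n_e·A·√(4πDt)), where n_e·A is the pore area the mass is dissolved in.
√(4πDt) = √(4π × 2.95 × 7.33) = 16.48 m, so C_max = 0.710/(0.21 × 86.3 × 16.48) = 0.00238 kg/m³.

0.00238 kg/m³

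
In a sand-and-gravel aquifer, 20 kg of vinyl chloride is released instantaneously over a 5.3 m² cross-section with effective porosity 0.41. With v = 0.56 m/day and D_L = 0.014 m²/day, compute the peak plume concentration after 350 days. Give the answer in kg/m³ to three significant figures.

The peak of an instantaneous 1D plume sits at x = vt; there the Gaussian factor is 1 and C_max = M/(n_e·A·√(4πDt)), where n_e·A is the pore area the mass is dissolved in.
√(4πDt) = √(4π × 0.014 × 350) = 7.847 m, so C_max = 20/(0.41 × 5.3 × 7.847) = 1.17 kg/m³.

1.17 kg/m³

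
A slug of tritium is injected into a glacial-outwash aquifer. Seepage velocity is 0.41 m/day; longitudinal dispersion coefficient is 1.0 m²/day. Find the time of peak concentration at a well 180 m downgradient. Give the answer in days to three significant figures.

433 days

For the 1D instantaneous-source solution, setting ∂C/∂t = 0 at fixed x gives v²t² + 2Dt − x² = 0, so t = (√(D² + v²x²) − D)/v².
√(D² + v²x²) = √(1.0² + 0.41² × 180²) = 73.81; v² = 0.1681.
t = (73.81 − 1.0)/0.1681 = 433 days (vs. the pure-advection estimate x/v = 439 d).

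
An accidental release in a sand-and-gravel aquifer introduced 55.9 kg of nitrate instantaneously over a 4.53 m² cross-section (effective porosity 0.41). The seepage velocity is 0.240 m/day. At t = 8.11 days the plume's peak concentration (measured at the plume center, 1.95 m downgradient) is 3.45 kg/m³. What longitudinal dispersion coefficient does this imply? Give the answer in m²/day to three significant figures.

At the plume center C_max = M/(n_e·A·√(4πDt)), so D = M²/(4πt·(n_e·A·C_max)²).
n_e·A·C_max = 0.41 × 4.53 × 3.45 = 6.408 kg/m.
D = 55.9²/(4π × 8.11 × 6.408²) = 0.747 m²/day.

0.747 m²/day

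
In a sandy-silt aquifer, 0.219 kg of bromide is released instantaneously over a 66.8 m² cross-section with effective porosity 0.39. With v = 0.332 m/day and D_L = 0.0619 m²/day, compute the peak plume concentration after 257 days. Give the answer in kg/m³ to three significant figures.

0.000595 kg/m³

The peak of an instantaneous 1D plume sits at x = vt; there the Gaussian factor is 1 and C_max = M/(n_e·A·√(4πDt)), where n_e·A is the pore area the mass is dissolved in.
√(4πDt) = √(4π × 0.0619 × 257) = 14.14 m, so C_max = 0.219/(0.39 × 66.8 × 14.14) = 0.000595 kg/m³.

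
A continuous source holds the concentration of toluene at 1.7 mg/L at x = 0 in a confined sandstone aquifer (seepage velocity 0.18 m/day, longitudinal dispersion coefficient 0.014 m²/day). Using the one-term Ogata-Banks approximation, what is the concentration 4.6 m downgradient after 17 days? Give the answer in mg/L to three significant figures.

0.0218 mg/L

For a continuous step input, C/C₀ ≈ ½·erfc((x−vt)/(2√(Dt))).
vt = 0.18 × 17 = 3.06 m and 2√(Dt) = 2√(0.014 × 17) = 0.9757 m.
Argument (x−vt)/(2√(Dt)) = (4.6 − 3.06)/0.9757 = 1.578; ½·erfc(1.578) = 0.01282.
C = 1.7 × 0.01282 = 0.0218 mg/L.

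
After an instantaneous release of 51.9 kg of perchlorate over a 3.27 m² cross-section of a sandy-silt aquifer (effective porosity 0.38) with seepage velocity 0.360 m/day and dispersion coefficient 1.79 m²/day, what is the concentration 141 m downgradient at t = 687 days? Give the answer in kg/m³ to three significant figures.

For an instantaneous plane source, C(x,t) = M/(n_e·A·√(4πDt)) · exp(−(x−vt)²/(4Dt)), with n_e·A the pore (flow) area.
Plume center vt = 0.360 × 687 = 247.32 m, so the well at 141 m is 106.32 m upgradient of the peak.
√(4πDt) = 124.3 m, giving peak height M/(n_e·A·√(4πDt)) = 51.9/(0.38 × 3.27 × 124.3) = 0.3360 kg/m³.
(x−vt)²/(4Dt) = (-106.32)²/(4 × 1.79 × 687) = 2.298; exp(−2.298) = 0.1005.
C = 0.3360 × 0.1005 = 0.0338 kg/m³.

0.0338 kg/m³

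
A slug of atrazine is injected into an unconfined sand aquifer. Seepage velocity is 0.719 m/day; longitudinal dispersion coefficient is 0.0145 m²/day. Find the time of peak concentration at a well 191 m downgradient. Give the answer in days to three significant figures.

266 days

For the 1D instantaneous-source solution, setting ∂C/∂t = 0 at fixed x gives v²t² + 2Dt − x² = 0, so t = (√(D² + v²x²) − D)/v².
√(D² + v²x²) = √(0.0145² + 0.719² × 191²) = 137.3; v² = 0.516961.
t = (137.3 − 0.0145)/0.516961 = 266 days (vs. the pure-advection estimate x/v = 266 d).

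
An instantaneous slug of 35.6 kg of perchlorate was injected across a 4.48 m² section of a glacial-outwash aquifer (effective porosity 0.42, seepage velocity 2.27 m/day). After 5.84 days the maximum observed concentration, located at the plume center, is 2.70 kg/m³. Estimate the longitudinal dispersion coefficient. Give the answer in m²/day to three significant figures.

At the plume center C_max = M/(n_e·A·√(4πDt)), so D = M²/(4πt·(n_e·A·C_max)²).
n_e·A·C_max = 0.42 × 4.48 × 2.70 = 5.080 kg/m.
D = 35.6²/(4π × 5.84 × 5.080²) = 0.669 m²/day.

0.669 m²/day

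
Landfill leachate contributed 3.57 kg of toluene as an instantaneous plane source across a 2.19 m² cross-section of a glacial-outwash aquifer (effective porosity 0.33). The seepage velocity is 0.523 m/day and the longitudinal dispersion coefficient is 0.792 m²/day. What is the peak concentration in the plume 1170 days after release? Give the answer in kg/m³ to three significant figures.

The peak of an instantaneous 1D plume sits at x = vt; there the Gaussian factor is 1 and C_max = M/(n_e·A·√(4πDt)), where n_e·A is the pore area the mass is dissolved in.
√(4πDt) = √(4π × 0.792 × 1170) = 107.9 m, so C_max = 3.57/(0.33 × 2.19 × 107.9) = 0.0458 kg/m³.

0.0458 kg/m³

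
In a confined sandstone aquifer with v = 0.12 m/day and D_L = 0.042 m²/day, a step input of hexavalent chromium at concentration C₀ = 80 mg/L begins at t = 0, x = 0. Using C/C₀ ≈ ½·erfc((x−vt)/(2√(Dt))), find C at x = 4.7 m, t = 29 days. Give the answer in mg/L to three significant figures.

17.4 mg/L

For a continuous step input, C/C₀ ≈ ½·erfc((x−vt)/(2√(Dt))).
vt = 0.12 × 29 = 3.48 m and 2√(Dt) = 2√(0.042 × 29) = 2.207 m.
Argument (x−vt)/(2√(Dt)) = (4.7 − 3.48)/2.207 = 0.5528; ½·erfc(0.5528) = 0.2172.
C = 80 × 0.2172 = 17.4 mg/L.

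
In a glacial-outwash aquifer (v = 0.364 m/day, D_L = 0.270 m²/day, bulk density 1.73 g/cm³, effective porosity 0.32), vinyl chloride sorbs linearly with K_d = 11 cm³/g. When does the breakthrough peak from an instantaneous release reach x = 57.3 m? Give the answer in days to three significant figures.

Retardation factor R = 1 + ρ_b·K_d/n = 1 + 1.73 × 11/0.32 = 60.47.
Sorption retards both mechanisms: v_R = v/R = 0.006020 m/day, D_R = D/R = 0.004465 m²/day.
Peak time from v_R²t² + 2D_R t − x² = 0: t = (√(D_R² + v_R²x²) − D_R)/v_R².
√(D_R² + v_R²x²) = √(0.004465² + 0.006020² × 57.3²) = 0.3450; v_R² = 3.624e-05.
t = (0.3450 − 0.004465)/3.624e-05 = 9400 days.

9400 days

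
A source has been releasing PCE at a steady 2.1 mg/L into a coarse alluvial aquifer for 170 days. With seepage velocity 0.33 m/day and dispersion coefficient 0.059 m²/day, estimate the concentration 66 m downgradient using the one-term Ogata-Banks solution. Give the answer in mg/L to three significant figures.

0.0284 mg/L

For a continuous step input, C/C₀ ≈ ½·erfc((x−vt)/(2√(Dt))).
vt = 0.33 × 170 = 56.1 m and 2√(Dt) = 2√(0.059 × 170) = 6.334 m.
Argument (x−vt)/(2√(Dt)) = (66 − 56.1)/6.334 = 1.563; ½·erfc(1.563) = 0.01354.
C = 2.1 × 0.01354 = 0.0284 mg/L.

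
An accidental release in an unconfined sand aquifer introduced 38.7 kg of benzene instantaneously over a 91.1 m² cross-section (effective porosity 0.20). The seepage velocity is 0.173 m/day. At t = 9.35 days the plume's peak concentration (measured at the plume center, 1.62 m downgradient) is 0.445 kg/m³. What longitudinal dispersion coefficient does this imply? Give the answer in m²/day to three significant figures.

At the plume center C_max = M/(n_e·A·√(4πDt)), so D = M²/(4πt·(n_e·A·C_max)²).
n_e·A·C_max = 0.20 × 91.1 × 0.445 = 8.108 kg/m.
D = 38.7²/(4π × 9.35 × 8.108²) = 0.194 m²/day.

0.194 m²/day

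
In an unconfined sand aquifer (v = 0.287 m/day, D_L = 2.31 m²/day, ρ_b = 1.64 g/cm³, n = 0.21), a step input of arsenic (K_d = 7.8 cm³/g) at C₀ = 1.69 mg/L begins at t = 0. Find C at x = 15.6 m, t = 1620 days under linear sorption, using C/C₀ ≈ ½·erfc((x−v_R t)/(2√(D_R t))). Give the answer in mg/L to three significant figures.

0.390 mg/L

Retardation factor R = 1 + ρ_b·K_d/n = 1 + 1.64 × 7.8/0.21 = 61.91.
Sorption retards both mechanisms: v_R = v/R = 0.004636 m/day, D_R = D/R = 0.03731 m²/day.
v_R·t = 0.004636 × 1620 = 7.51032 m; 2√(D_R t) = 15.55 m; argument = (15.6 − 7.51032)/15.55 = 0.5202.
C = C₀ × ½·erfc(0.5202) = 1.69 × 0.2310 = 0.390 mg/L.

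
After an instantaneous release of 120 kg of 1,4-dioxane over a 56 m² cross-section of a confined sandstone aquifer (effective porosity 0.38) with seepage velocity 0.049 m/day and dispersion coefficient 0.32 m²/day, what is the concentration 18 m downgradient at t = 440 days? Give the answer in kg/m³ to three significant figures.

For an instantaneous plane source, C(x,t) = M/(n_e·A·√(4πDt)) · exp(−(x−vt)²/(4Dt)), with n_e·A the pore (flow) area.
Plume center vt = 0.049 × 440 = 21.56 m, so the well at 18 m is 3.56 m upgradient of the peak.
√(4πDt) = 42.06 m, giving peak height M/(n_e·A·√(4πDt)) = 120/(0.38 × 56 × 42.06) = 0.1341 kg/m³.
(x−vt)²/(4Dt) = (-3.56)²/(4 × 0.32 × 440) = 0.02250; exp(−0.02250) = 0.9778.
C = 0.1341 × 0.9778 = 0.131 kg/m³.

0.131 kg/m³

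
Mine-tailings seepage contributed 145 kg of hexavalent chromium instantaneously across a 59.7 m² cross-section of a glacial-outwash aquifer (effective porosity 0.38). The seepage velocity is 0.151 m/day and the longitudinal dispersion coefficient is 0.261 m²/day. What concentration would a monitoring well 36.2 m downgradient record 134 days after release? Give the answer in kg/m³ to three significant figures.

For an instantaneous plane source, C(x,t) = M/(n_e·A·√(4πDt)) · exp(−(x−vt)²/(4Dt)), with n_e·A the pore (flow) area.
Plume center vt = 0.151 × 134 = 20.234 m, so the well at 36.2 m is 15.966 m downgradient of the peak.
√(4πDt) = 20.96 m, giving peak height M/(n_e·A·√(4πDt)) = 145/(0.38 × 59.7 × 20.96) = 0.3049 kg/m³.
(x−vt)²/(4Dt) = (15.966)²/(4 × 0.261 × 134) = 1.822; exp(−1.822) = 0.1617.
C = 0.3049 × 0.1617 = 0.0493 kg/m³.

0.0493 kg/m³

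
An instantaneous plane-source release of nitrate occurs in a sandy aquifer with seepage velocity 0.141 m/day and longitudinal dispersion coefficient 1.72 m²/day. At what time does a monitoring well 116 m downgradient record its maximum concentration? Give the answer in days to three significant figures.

741 days

For the 1D instantaneous-source solution, setting ∂C/∂t = 0 at fixed x gives v²t² + 2Dt − x² = 0, so t = (√(D² + v²x²) − D)/v².
√(D² + v²x²) = √(1.72² + 0.141² × 116²) = 16.45; v² = 0.019881.
t = (16.45 − 1.72)/0.019881 = 741 days (vs. the pure-advection estimate x/v = 823 d).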